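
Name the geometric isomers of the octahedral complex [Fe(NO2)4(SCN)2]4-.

The six octahedral sites form three mutually perpendicular trans pairs.
The distinct arrangements are (2 in all): SCN trans; SCN cis.

cis and trans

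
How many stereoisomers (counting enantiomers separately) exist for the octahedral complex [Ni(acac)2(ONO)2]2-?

In an octahedral complex each vertex has one trans partner and four cis neighbours.
Each acac is bidentate and must span two cis positions.
There are 2 geometric isomers: ONO trans; ONO cis (chiral).
One of these lacks any improper symmetry element and so occurs as an enantiomeric pair, giving 2 + 1 = 3 stereoisomers in total.

3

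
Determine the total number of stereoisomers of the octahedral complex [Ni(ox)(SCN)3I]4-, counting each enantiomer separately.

An octahedron has six vertices in three trans pairs; every non-trans pair is cis.
Each ox is bidentate and must span two cis positions.
The distinct arrangements are (2 in all): SCN fac; SCN mer.
Each arrangement has an internal mirror plane or centre of symmetry, so none is chiral.

2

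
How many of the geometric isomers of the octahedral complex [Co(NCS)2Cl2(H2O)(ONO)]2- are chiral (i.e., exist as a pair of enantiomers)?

2

In an octahedral complex each vertex has one trans partner and four cis neighbours.
Systematic placement gives 6 geometric isomers: NCS cis, Cl trans; NCS trans, Cl trans; NCS cis, Cl cis (3 arrangements, 2 chiral); NCS trans, Cl cis.
Of these, 2 lack any improper symmetry element and so occur as enantiomeric pairs, giving 6 + 2 = 8 stereoisomers in total.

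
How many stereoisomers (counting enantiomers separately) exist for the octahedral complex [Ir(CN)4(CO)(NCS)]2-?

The six octahedral sites form three mutually perpendicular trans pairs.
The distinct arrangements are (2 in all): CO and NCS mutually trans; CO and NCS mutually cis.
Each arrangement has an internal mirror plane or centre of symmetry, so none is chiral.

2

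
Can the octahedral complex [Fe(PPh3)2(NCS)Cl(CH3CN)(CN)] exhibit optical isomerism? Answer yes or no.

In an octahedral complex each vertex has one trans partner and four cis neighbours.
Placing the ligands in turn and identifying arrangements related by rotation or reflection leaves 9 distinct geometric isomers.
Of these, 6 lack any improper symmetry element and so occur as enantiomeric pairs, giving 9 + 6 = 15 stereoisomers in total.

yes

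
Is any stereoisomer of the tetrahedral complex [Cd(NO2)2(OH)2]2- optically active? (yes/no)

no

In a tetrahedral complex all four positions are equivalent and every pair of ligands is adjacent — there is no cis/trans distinction.
Only one geometric arrangement is possible.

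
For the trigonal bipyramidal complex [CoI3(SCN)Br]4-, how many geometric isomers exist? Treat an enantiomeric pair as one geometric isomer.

4

Systematic placement gives 4 geometric isomers: SCN equatorial, Br axial; SCN axial, Br axial; SCN equatorial, Br equatorial; SCN axial, Br equatorial.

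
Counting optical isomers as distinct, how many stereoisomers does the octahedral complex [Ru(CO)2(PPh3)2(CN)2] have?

6

There are 5 geometric isomers: CO trans, PPh3 trans, CN trans; CO cis, PPh3 cis, CN trans; CO cis, PPh3 trans, CN cis; CO cis, PPh3 cis, CN cis (chiral); CO trans, PPh3 cis, CN cis.
One of these lacks any improper symmetry element and so occurs as an enantiomeric pair, giving 5 + 1 = 6 stereoisomers in total.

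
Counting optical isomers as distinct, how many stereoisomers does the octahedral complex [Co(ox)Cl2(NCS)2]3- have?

4

Each ox is bidentate and must span two cis positions.
The distinct arrangements are (3 in all): Cl trans, NCS cis; Cl cis, NCS cis (chiral); Cl cis, NCS trans.
One of these lacks any improper symmetry element and so occurs as an enantiomeric pair, giving 3 + 1 = 4 stereoisomers in total.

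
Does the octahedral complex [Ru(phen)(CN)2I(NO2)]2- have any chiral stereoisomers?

In an octahedral complex each vertex has one trans partner and four cis neighbours.
Each phen is bidentate and must span two cis positions.
There are 4 geometric isomers: CN trans; CN cis (3 arrangements, 2 chiral).
Of these, 2 lack any improper symmetry element and so occur as enantiomeric pairs, giving 4 + 2 = 6 stereoisomers in total.

yes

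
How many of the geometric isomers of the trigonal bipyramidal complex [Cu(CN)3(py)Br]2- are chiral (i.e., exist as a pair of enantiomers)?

0

A trigonal bipyramid has two axial and three equatorial sites, which are chemically inequivalent.
There are 4 geometric isomers: py equatorial, Br axial; py axial, Br axial; py equatorial, Br equatorial; py axial, Br equatorial.
Each arrangement has an internal mirror plane or centre of symmetry, so none is chiral.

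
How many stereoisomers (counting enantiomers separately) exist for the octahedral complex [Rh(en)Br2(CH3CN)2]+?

The six octahedral sites form three mutually perpendicular trans pairs.
Each en is bidentate and must span two cis positions.
Working through the distinct placements yields 3 geometric isomers: Br trans, CH3CN cis; Br cis, CH3CN cis (chiral); Br cis, CH3CN trans.
One of these lacks any improper symmetry element and so occurs as an enantiomeric pair, giving 3 + 1 = 4 stereoisomers in total.

4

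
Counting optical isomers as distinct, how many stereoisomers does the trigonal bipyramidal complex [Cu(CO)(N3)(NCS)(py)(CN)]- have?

20

Exhaustive case analysis gives 10 geometric isomers.
Of these, 10 lack any improper symmetry element and so occur as enantiomeric pairs, giving 10 + 10 = 20 stereoisomers in total.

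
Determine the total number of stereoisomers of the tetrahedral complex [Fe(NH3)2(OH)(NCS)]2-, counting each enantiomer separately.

Only one geometric arrangement is possible.

1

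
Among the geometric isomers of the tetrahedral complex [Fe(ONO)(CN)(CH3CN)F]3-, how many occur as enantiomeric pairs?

1

Only one geometric arrangement is possible; it has no improper symmetry element, so it exists as a pair of enantiomers (2 stereoisomers).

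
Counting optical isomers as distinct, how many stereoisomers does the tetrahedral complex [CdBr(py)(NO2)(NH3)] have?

2

All four vertices of a tetrahedron are equivalent and mutually adjacent, so cis/trans isomerism cannot arise.
Only one geometric arrangement is possible; it has no improper symmetry element, so it exists as a pair of enantiomers (2 stereoisomers).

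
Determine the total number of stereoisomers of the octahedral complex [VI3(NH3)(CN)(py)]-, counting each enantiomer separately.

5

The six octahedral sites form three mutually perpendicular trans pairs.
Systematic placement gives 4 geometric isomers: I mer (3 arrangements); I fac (chiral).
One of these lacks any improper symmetry element and so occurs as an enantiomeric pair, giving 4 + 1 = 5 stereoisomers in total.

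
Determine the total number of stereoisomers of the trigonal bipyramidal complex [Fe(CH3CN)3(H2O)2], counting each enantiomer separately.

Systematic placement gives 3 geometric isomers: H2O both equatorial; H2O one axial, one equatorial; H2O both axial.
Each arrangement has an internal mirror plane or centre of symmetry, so none is chiral.

3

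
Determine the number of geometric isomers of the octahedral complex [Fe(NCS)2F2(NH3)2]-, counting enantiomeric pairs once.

5

An octahedron has six vertices in three trans pairs; every non-trans pair is cis.
The distinct arrangements are (5 in all): NCS trans, F trans, NH3 trans; NCS cis, F trans, NH3 cis; NCS cis, F cis, NH3 trans; NCS cis, F cis, NH3 cis (chiral); NCS trans, F cis, NH3 cis.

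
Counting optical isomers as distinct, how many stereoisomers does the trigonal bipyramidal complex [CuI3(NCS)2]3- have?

3

A trigonal bipyramid has two axial and three equatorial sites, which are chemically inequivalent.
The distinct arrangements are (3 in all): NCS both equatorial; NCS one axial, one equatorial; NCS both axial.
Each arrangement has an internal mirror plane or centre of symmetry, so none is chiral.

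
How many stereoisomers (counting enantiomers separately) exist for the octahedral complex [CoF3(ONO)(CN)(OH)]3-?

5

In an octahedral complex each vertex has one trans partner and four cis neighbours.
Systematic placement gives 4 geometric isomers: F mer (3 arrangements); F fac (chiral).
One of these lacks any improper symmetry element and so occurs as an enantiomeric pair, giving 4 + 1 = 5 stereoisomers in total.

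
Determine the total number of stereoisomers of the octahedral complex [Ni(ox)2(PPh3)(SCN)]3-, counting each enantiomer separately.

In an octahedral complex each vertex has one trans partner and four cis neighbours.
Each ox is bidentate and must span two cis positions.
There are 2 geometric isomers: PPh3 and SCN mutually trans; PPh3 and SCN mutually cis (chiral).
One of these lacks any improper symmetry element and so occurs as an enantiomeric pair, giving 2 + 1 = 3 stereoisomers in total.

3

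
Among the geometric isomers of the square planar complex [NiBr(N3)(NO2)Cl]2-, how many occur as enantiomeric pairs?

A square has two trans pairs of vertices; adjacent vertices are cis.
Working through the distinct placements yields 3 geometric isomers: (Br/N3 trans, Cl/NO2 trans); (Br/NO2 trans, Cl/N3 trans); (Br/Cl trans, N3/NO2 trans).
Each arrangement has an internal mirror plane or centre of symmetry, so none is chiral.

0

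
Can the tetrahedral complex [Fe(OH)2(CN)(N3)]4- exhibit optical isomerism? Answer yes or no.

no

In a tetrahedral complex all four positions are equivalent and every pair of ligands is adjacent — there is no cis/trans distinction.
Only one geometric arrangement is possible.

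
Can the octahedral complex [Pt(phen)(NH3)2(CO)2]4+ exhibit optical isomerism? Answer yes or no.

The six octahedral sites form three mutually perpendicular trans pairs.
Each phen is bidentate and must span two cis positions.
The distinct arrangements are (3 in all): NH3 cis, CO trans; NH3 cis, CO cis (chiral); NH3 trans, CO cis.
One of these lacks any improper symmetry element and so occurs as an enantiomeric pair, giving 3 + 1 = 4 stereoisomers in total.

yes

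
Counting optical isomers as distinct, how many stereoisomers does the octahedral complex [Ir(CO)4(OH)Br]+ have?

An octahedron has six vertices in three trans pairs; every non-trans pair is cis.
Systematic placement gives 2 geometric isomers: OH and Br mutually cis; OH and Br mutually trans.
Each arrangement has an internal mirror plane or centre of symmetry, so none is chiral.

2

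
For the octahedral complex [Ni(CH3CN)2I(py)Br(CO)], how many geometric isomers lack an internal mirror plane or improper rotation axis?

Placing the ligands in turn and identifying arrangements related by rotation or reflection leaves 9 distinct geometric isomers.
Of these, 6 lack any improper symmetry element and so occur as enantiomeric pairs, giving 9 + 6 = 15 stereoisomers in total.

6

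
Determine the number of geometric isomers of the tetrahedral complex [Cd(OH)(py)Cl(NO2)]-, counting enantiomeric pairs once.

In a tetrahedral complex all four positions are equivalent and every pair of ligands is adjacent — there is no cis/trans distinction.
Only one geometric arrangement is possible; it has no improper symmetry element, so it exists as a pair of enantiomers (2 stereoisomers).

1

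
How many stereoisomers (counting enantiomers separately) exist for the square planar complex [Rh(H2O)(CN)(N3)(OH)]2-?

3

A square has two trans pairs of vertices; adjacent vertices are cis.
There are 3 geometric isomers: (CN/N3 trans, H2O/OH trans); (CN/OH trans, H2O/N3 trans); (CN/H2O trans, N3/OH trans).
Each arrangement has an internal mirror plane or centre of symmetry, so none is chiral.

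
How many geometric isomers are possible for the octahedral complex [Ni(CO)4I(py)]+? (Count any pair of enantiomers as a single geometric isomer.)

Working through the distinct placements yields 2 geometric isomers: I and py mutually trans; I and py mutually cis.

2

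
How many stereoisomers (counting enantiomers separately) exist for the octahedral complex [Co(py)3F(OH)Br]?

5

An octahedron has six vertices in three trans pairs; every non-trans pair is cis.
There are 4 geometric isomers: py mer (3 arrangements); py fac (chiral).
One of these lacks any improper symmetry element and so occurs as an enantiomeric pair, giving 4 + 1 = 5 stereoisomers in total.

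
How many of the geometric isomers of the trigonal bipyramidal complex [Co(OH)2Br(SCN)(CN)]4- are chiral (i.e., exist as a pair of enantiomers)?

3

A trigonal bipyramid has two axial and three equatorial sites, which are chemically inequivalent.
Placing the ligands in turn and identifying arrangements related by rotation or reflection leaves 7 distinct geometric isomers.
Of these, 3 lack any improper symmetry element and so occur as enantiomeric pairs, giving 7 + 3 = 10 stereoisomers in total.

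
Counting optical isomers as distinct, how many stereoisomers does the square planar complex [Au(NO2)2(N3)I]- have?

2

A square has two trans pairs of vertices; adjacent vertices are cis.
The distinct arrangements are (2 in all): NO2 cis; NO2 trans.
Each arrangement has an internal mirror plane or centre of symmetry, so none is chiral.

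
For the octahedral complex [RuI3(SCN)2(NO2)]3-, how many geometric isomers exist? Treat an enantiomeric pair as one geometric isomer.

3

In an octahedral complex each vertex has one trans partner and four cis neighbours.
The distinct arrangements are (3 in all): I mer, SCN trans; I mer, SCN cis; I fac, SCN cis.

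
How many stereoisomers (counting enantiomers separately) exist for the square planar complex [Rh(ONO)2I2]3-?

2

In a square planar complex each vertex has one trans partner and two cis neighbours.
Systematic placement gives 2 geometric isomers: ONO cis; ONO trans.
Each arrangement has an internal mirror plane or centre of symmetry, so none is chiral.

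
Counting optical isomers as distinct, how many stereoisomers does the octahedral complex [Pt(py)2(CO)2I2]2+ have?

6

An octahedron has six vertices in three trans pairs; every non-trans pair is cis.
There are 5 geometric isomers: py trans, CO trans, I trans; py cis, CO trans, I cis; py trans, CO cis, I cis; py cis, CO cis, I cis (chiral); py cis, CO cis, I trans.
One of these lacks any improper symmetry element and so occurs as an enantiomeric pair, giving 5 + 1 = 6 stereoisomers in total.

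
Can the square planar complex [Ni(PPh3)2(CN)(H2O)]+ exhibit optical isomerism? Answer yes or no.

no

In a square planar complex each vertex has one trans partner and two cis neighbours.
The distinct arrangements are (2 in all): PPh3 cis; PPh3 trans.
Each arrangement has an internal mirror plane or centre of symmetry, so none is chiral.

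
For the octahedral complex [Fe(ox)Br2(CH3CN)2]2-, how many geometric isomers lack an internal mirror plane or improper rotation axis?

1

The six octahedral sites form three mutually perpendicular trans pairs.
Each ox is bidentate and must span two cis positions.
Working through the distinct placements yields 3 geometric isomers: Br trans, CH3CN cis; Br cis, CH3CN cis (chiral); Br cis, CH3CN trans.
One of these lacks any improper symmetry element and so occurs as an enantiomeric pair, giving 3 + 1 = 4 stereoisomers in total.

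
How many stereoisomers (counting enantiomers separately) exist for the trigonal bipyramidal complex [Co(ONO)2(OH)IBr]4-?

Placing the ligands in turn and identifying arrangements related by rotation or reflection leaves 7 distinct geometric isomers.
Of these, 3 lack any improper symmetry element and so occur as enantiomeric pairs, giving 7 + 3 = 10 stereoisomers in total.

10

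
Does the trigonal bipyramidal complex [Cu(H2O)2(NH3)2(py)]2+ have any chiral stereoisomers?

A trigonal bipyramid has two axial and three equatorial sites, which are chemically inequivalent.
Placing the ligands in turn and identifying arrangements related by rotation or reflection leaves 5 distinct geometric isomers.
One of these lacks any improper symmetry element and so occurs as an enantiomeric pair, giving 5 + 1 = 6 stereoisomers in total.

yes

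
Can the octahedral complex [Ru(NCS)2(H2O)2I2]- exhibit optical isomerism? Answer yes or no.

An octahedron has six vertices in three trans pairs; every non-trans pair is cis.
Systematic placement gives 5 geometric isomers: NCS trans, H2O trans, I trans; NCS cis, H2O trans, I cis; NCS trans, H2O cis, I cis; NCS cis, H2O cis, I cis (chiral); NCS cis, H2O cis, I trans.
One of these lacks any improper symmetry element and so occurs as an enantiomeric pair, giving 5 + 1 = 6 stereoisomers in total.

yes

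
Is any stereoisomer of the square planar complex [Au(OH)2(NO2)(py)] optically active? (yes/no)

In a square planar complex each vertex has one trans partner and two cis neighbours.
Systematic placement gives 2 geometric isomers: OH cis; OH trans.
Each arrangement has an internal mirror plane or centre of symmetry, so none is chiral.

no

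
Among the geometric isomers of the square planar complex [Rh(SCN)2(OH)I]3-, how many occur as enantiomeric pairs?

A square has two trans pairs of vertices; adjacent vertices are cis.
The distinct arrangements are (2 in all): SCN cis; SCN trans.
Each arrangement has an internal mirror plane or centre of symmetry, so none is chiral.

0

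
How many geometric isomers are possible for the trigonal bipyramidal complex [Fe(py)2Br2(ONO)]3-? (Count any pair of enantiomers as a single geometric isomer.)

A trigonal bipyramid has two axial and three equatorial sites, which are chemically inequivalent.
Placing the ligands in turn and identifying arrangements related by rotation or reflection leaves 5 distinct geometric isomers.

5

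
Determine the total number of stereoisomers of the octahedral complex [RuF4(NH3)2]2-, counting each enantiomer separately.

2

An octahedron has six vertices in three trans pairs; every non-trans pair is cis.
Systematic placement gives 2 geometric isomers: NH3 trans; NH3 cis.
Each arrangement has an internal mirror plane or centre of symmetry, so none is chiral.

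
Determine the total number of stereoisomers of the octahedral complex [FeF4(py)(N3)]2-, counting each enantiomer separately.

The six octahedral sites form three mutually perpendicular trans pairs.
Systematic placement gives 2 geometric isomers: py and N3 mutually trans; py and N3 mutually cis.
Each arrangement has an internal mirror plane or centre of symmetry, so none is chiral.

2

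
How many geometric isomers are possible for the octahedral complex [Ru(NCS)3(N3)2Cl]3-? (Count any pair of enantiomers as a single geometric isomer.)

3

In an octahedral complex each vertex has one trans partner and four cis neighbours.
Systematic placement gives 3 geometric isomers: NCS mer, N3 cis; NCS mer, N3 trans; NCS fac, N3 cis.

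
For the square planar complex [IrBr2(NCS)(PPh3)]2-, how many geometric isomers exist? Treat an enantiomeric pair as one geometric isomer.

2

In a square planar complex each vertex has one trans partner and two cis neighbours.
The distinct arrangements are (2 in all): Br cis; Br trans.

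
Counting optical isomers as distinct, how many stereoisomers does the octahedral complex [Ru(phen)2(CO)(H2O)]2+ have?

In an octahedral complex each vertex has one trans partner and four cis neighbours.
Each phen is bidentate and must span two cis positions.
There are 2 geometric isomers: CO and H2O mutually trans; CO and H2O mutually cis (chiral).
One of these lacks any improper symmetry element and so occurs as an enantiomeric pair, giving 2 + 1 = 3 stereoisomers in total.

3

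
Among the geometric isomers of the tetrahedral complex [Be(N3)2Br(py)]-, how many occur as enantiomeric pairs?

All four vertices of a tetrahedron are equivalent and mutually adjacent, so cis/trans isomerism cannot arise.
Only one geometric arrangement is possible.

0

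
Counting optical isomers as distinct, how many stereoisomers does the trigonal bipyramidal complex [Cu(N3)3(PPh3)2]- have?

3

In a trigonal bipyramid the two axial positions differ from the three equatorial ones.
The distinct arrangements are (3 in all): PPh3 both equatorial; PPh3 one axial, one equatorial; PPh3 both axial.
Each arrangement has an internal mirror plane or centre of symmetry, so none is chiral.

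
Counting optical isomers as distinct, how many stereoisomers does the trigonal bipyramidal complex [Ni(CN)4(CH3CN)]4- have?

2

In a trigonal bipyramid the two axial positions differ from the three equatorial ones.
The distinct arrangements are (2 in all): CH3CN axial; CH3CN equatorial.
Each arrangement has an internal mirror plane or centre of symmetry, so none is chiral.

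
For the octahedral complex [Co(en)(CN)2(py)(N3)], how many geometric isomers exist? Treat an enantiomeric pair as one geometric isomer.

The six octahedral sites form three mutually perpendicular trans pairs.
Each en is bidentate and must span two cis positions.
There are 4 geometric isomers: CN trans; CN cis (3 arrangements, 2 chiral).

4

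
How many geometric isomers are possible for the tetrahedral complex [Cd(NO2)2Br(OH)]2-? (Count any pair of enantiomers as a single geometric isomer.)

All four vertices of a tetrahedron are equivalent and mutually adjacent, so cis/trans isomerism cannot arise.
Only one geometric arrangement is possible.

1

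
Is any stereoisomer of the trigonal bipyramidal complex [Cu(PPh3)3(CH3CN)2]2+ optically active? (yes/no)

A trigonal bipyramid has two axial and three equatorial sites, which are chemically inequivalent.
The distinct arrangements are (3 in all): CH3CN both axial; CH3CN one axial, one equatorial; CH3CN both equatorial.
Each arrangement has an internal mirror plane or centre of symmetry, so none is chiral.

no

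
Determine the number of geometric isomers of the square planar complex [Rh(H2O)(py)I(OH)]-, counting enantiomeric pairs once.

In a square planar complex each vertex has one trans partner and two cis neighbours.
Working through the distinct placements yields 3 geometric isomers: (H2O/OH trans, I/py trans); (H2O/py trans, I/OH trans); (H2O/I trans, OH/py trans).

3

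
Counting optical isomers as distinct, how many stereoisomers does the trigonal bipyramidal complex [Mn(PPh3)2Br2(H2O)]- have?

Systematic enumeration (placing each ligand type in turn and discarding arrangements equivalent by rotation or reflection) gives 5 geometric isomers.
One of these lacks any improper symmetry element and so occurs as an enantiomeric pair, giving 5 + 1 = 6 stereoisomers in total.

6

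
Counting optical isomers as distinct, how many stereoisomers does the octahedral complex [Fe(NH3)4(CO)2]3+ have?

The six octahedral sites form three mutually perpendicular trans pairs.
Working through the distinct placements yields 2 geometric isomers: CO trans; CO cis.
Each arrangement has an internal mirror plane or centre of symmetry, so none is chiral.

2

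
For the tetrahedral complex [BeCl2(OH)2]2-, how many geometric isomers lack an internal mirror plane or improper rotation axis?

Only one geometric arrangement is possible.

0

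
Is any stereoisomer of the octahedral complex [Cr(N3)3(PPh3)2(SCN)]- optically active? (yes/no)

In an octahedral complex each vertex has one trans partner and four cis neighbours.
The distinct arrangements are (3 in all): N3 mer, PPh3 cis; N3 mer, PPh3 trans; N3 fac, PPh3 cis.
Each arrangement has an internal mirror plane or centre of symmetry, so none is chiral.

no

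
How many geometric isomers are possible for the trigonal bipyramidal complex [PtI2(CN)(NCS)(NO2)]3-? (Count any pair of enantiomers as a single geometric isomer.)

7

Systematic enumeration (placing each ligand type in turn and discarding arrangements equivalent by rotation or reflection) gives 7 geometric isomers.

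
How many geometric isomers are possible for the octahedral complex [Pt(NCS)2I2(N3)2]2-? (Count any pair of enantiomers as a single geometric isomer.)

5

The six octahedral sites form three mutually perpendicular trans pairs.
Working through the distinct placements yields 5 geometric isomers: NCS trans, I trans, N3 trans; NCS cis, I trans, N3 cis; NCS trans, I cis, N3 cis; NCS cis, I cis, N3 cis (chiral); NCS cis, I cis, N3 trans.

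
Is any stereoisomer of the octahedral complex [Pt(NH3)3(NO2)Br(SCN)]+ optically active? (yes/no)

yes

An octahedron has six vertices in three trans pairs; every non-trans pair is cis.
Working through the distinct placements yields 4 geometric isomers: NH3 mer (3 arrangements); NH3 fac (chiral).
One of these lacks any improper symmetry element and so occurs as an enantiomeric pair, giving 4 + 1 = 5 stereoisomers in total.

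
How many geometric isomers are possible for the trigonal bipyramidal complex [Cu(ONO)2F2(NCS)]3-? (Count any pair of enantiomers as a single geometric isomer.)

5

A trigonal bipyramid has two axial and three equatorial sites, which are chemically inequivalent.
Systematic enumeration (placing each ligand type in turn and discarding arrangements equivalent by rotation or reflection) gives 5 geometric isomers.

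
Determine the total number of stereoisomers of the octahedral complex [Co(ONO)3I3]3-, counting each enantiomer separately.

2

The six octahedral sites form three mutually perpendicular trans pairs.
Working through the distinct placements yields 2 geometric isomers: ONO mer; ONO fac.
Each arrangement has an internal mirror plane or centre of symmetry, so none is chiral.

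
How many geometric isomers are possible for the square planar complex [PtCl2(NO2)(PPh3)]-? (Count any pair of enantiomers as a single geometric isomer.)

A square has two trans pairs of vertices; adjacent vertices are cis.
Working through the distinct placements yields 2 geometric isomers: Cl cis; Cl trans.

2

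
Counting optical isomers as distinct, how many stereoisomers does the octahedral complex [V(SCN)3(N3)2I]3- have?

The six octahedral sites form three mutually perpendicular trans pairs.
There are 3 geometric isomers: SCN mer, N3 cis; SCN mer, N3 trans; SCN fac, N3 cis.
Each arrangement has an internal mirror plane or centre of symmetry, so none is chiral.

3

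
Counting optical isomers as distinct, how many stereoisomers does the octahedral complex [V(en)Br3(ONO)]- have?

2

An octahedron has six vertices in three trans pairs; every non-trans pair is cis.
Each en is bidentate and must span two cis positions.
The distinct arrangements are (2 in all): Br mer; Br fac.
Each arrangement has an internal mirror plane or centre of symmetry, so none is chiral.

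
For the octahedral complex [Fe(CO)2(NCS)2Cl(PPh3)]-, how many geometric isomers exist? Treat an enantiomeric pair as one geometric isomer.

The distinct arrangements are (6 in all): CO trans, NCS cis; CO trans, NCS trans; CO cis, NCS cis (3 arrangements, 2 chiral); CO cis, NCS trans.

6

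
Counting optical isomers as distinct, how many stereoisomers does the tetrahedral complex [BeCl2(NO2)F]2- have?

Only one geometric arrangement is possible.

1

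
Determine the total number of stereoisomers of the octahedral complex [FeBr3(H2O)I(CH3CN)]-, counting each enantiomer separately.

5

The distinct arrangements are (4 in all): Br mer (3 arrangements); Br fac (chiral).
One of these lacks any improper symmetry element and so occurs as an enantiomeric pair, giving 4 + 1 = 5 stereoisomers in total.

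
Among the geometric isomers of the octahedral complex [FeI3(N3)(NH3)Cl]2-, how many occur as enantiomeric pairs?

1

In an octahedral complex each vertex has one trans partner and four cis neighbours.
Working through the distinct placements yields 4 geometric isomers: I mer (3 arrangements); I fac (chiral).
One of these lacks any improper symmetry element and so occurs as an enantiomeric pair, giving 4 + 1 = 5 stereoisomers in total.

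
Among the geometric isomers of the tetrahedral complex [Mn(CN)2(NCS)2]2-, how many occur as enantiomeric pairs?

In a tetrahedral complex all four positions are equivalent and every pair of ligands is adjacent — there is no cis/trans distinction.
Only one geometric arrangement is possible.

0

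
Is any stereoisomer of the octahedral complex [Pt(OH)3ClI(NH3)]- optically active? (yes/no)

yes

In an octahedral complex each vertex has one trans partner and four cis neighbours.
Working through the distinct placements yields 4 geometric isomers: OH mer (3 arrangements); OH fac (chiral).
One of these lacks any improper symmetry element and so occurs as an enantiomeric pair, giving 4 + 1 = 5 stereoisomers in total.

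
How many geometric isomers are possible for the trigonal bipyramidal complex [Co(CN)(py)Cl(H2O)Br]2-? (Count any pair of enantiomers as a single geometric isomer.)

10

In a trigonal bipyramid the two axial positions differ from the three equatorial ones.
Systematic enumeration (placing each ligand type in turn and discarding arrangements equivalent by rotation or reflection) gives 10 geometric isomers.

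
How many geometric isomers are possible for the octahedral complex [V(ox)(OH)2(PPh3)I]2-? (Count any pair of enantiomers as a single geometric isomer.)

4

The six octahedral sites form three mutually perpendicular trans pairs.
Each ox is bidentate and must span two cis positions.
There are 4 geometric isomers: OH cis (3 arrangements, 2 chiral); OH trans.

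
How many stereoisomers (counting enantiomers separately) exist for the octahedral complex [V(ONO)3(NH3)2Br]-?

An octahedron has six vertices in three trans pairs; every non-trans pair is cis.
The distinct arrangements are (3 in all): ONO mer, NH3 cis; ONO mer, NH3 trans; ONO fac, NH3 cis.
Each arrangement has an internal mirror plane or centre of symmetry, so none is chiral.

3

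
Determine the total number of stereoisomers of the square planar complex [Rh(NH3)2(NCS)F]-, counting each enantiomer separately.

2

A square has two trans pairs of vertices; adjacent vertices are cis.
Working through the distinct placements yields 2 geometric isomers: NH3 cis; NH3 trans.
Each arrangement has an internal mirror plane or centre of symmetry, so none is chiral.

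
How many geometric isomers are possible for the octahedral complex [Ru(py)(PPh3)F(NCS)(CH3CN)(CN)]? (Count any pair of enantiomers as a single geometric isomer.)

15

Placing the ligands in turn and identifying arrangements related by rotation or reflection leaves 15 distinct geometric isomers.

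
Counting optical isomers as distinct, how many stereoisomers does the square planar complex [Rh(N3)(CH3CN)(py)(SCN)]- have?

A square has two trans pairs of vertices; adjacent vertices are cis.
The distinct arrangements are (3 in all): (CH3CN/SCN trans, N3/py trans); (CH3CN/py trans, N3/SCN trans); (CH3CN/N3 trans, SCN/py trans).
Each arrangement has an internal mirror plane or centre of symmetry, so none is chiral.

3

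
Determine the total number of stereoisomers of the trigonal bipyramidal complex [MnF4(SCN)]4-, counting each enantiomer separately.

2

In a trigonal bipyramid the two axial positions differ from the three equatorial ones.
The distinct arrangements are (2 in all): SCN equatorial; SCN axial.
Each arrangement has an internal mirror plane or centre of symmetry, so none is chiral.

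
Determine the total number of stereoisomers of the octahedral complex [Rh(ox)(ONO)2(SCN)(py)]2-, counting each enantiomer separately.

In an octahedral complex each vertex has one trans partner and four cis neighbours.
Each ox is bidentate and must span two cis positions.
There are 4 geometric isomers: ONO trans; ONO cis (3 arrangements, 2 chiral).
Of these, 2 lack any improper symmetry element and so occur as enantiomeric pairs, giving 4 + 2 = 6 stereoisomers in total.

6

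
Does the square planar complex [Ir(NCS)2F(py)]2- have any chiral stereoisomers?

no

The distinct arrangements are (2 in all): NCS cis; NCS trans.
Each arrangement has an internal mirror plane or centre of symmetry, so none is chiral.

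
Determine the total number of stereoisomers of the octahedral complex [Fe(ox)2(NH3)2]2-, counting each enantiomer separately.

3

An octahedron has six vertices in three trans pairs; every non-trans pair is cis.
Each ox is bidentate and must span two cis positions.
Working through the distinct placements yields 2 geometric isomers: NH3 trans; NH3 cis (chiral).
One of these lacks any improper symmetry element and so occurs as an enantiomeric pair, giving 2 + 1 = 3 stereoisomers in total.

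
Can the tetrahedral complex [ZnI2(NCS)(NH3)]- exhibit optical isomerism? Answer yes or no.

no

In a tetrahedral complex all four positions are equivalent and every pair of ligands is adjacent — there is no cis/trans distinction.
Only one geometric arrangement is possible.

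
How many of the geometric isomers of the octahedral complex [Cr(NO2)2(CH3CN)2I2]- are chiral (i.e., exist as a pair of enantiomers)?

1

An octahedron has six vertices in three trans pairs; every non-trans pair is cis.
There are 5 geometric isomers: NO2 trans, CH3CN trans, I trans; NO2 cis, CH3CN trans, I cis; NO2 trans, CH3CN cis, I cis; NO2 cis, CH3CN cis, I cis (chiral); NO2 cis, CH3CN cis, I trans.
One of these lacks any improper symmetry element and so occurs as an enantiomeric pair, giving 5 + 1 = 6 stereoisomers in total.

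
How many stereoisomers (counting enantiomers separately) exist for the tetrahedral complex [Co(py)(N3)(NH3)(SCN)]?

In a tetrahedral complex all four positions are equivalent and every pair of ligands is adjacent — there is no cis/trans distinction.
Only one geometric arrangement is possible; it has no improper symmetry element, so it exists as a pair of enantiomers (2 stereoisomers).

2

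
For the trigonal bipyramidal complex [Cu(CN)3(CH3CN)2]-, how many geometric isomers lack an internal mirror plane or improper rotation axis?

A trigonal bipyramid has two axial and three equatorial sites, which are chemically inequivalent.
Systematic placement gives 3 geometric isomers: CH3CN both axial; CH3CN one axial, one equatorial; CH3CN both equatorial.
Each arrangement has an internal mirror plane or centre of symmetry, so none is chiral.

0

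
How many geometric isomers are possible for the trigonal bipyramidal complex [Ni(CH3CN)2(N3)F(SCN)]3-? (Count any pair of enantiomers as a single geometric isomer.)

7

A trigonal bipyramid has two axial and three equatorial sites, which are chemically inequivalent.
Placing the ligands in turn and identifying arrangements related by rotation or reflection leaves 7 distinct geometric isomers.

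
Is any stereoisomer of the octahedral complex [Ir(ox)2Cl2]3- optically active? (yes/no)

An octahedron has six vertices in three trans pairs; every non-trans pair is cis.
Each ox is bidentate and must span two cis positions.
There are 2 geometric isomers: Cl trans; Cl cis (chiral).
One of these lacks any improper symmetry element and so occurs as an enantiomeric pair, giving 2 + 1 = 3 stereoisomers in total.

yes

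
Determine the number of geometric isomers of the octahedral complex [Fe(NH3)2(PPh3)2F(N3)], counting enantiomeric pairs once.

6

An octahedron has six vertices in three trans pairs; every non-trans pair is cis.
Working through the distinct placements yields 6 geometric isomers: NH3 trans, PPh3 trans; NH3 cis, PPh3 cis (3 arrangements, 2 chiral); NH3 cis, PPh3 trans; NH3 trans, PPh3 cis.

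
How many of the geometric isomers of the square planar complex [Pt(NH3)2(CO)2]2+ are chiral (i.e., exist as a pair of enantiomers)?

A square has two trans pairs of vertices; adjacent vertices are cis.
Systematic placement gives 2 geometric isomers: NH3 cis; NH3 trans.
Each arrangement has an internal mirror plane or centre of symmetry, so none is chiral.

0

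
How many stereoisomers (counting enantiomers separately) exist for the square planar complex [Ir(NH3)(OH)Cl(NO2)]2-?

3

In a square planar complex each vertex has one trans partner and two cis neighbours.
Systematic placement gives 3 geometric isomers: (Cl/NO2 trans, NH3/OH trans); (Cl/OH trans, NH3/NO2 trans); (Cl/NH3 trans, NO2/OH trans).
Each arrangement has an internal mirror plane or centre of symmetry, so none is chiral.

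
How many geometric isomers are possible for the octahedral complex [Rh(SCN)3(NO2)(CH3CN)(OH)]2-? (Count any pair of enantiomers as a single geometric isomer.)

4

The distinct arrangements are (4 in all): SCN mer (3 arrangements); SCN fac (chiral).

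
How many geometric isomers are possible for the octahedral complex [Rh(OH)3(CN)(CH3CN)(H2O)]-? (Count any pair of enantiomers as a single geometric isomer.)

4

An octahedron has six vertices in three trans pairs; every non-trans pair is cis.
Systematic placement gives 4 geometric isomers: OH mer (3 arrangements); OH fac (chiral).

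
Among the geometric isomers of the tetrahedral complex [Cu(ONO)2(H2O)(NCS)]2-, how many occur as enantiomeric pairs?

Only one geometric arrangement is possible.

0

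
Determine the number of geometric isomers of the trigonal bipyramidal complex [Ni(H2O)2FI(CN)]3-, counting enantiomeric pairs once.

In a trigonal bipyramid the two axial positions differ from the three equatorial ones.
Systematic enumeration (placing each ligand type in turn and discarding arrangements equivalent by rotation or reflection) gives 7 geometric isomers.

7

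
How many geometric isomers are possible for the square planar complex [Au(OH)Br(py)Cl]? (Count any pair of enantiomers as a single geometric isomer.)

Working through the distinct placements yields 3 geometric isomers: (Br/OH trans, Cl/py trans); (Br/py trans, Cl/OH trans); (Br/Cl trans, OH/py trans).

3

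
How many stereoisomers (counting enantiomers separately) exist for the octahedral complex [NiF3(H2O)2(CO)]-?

In an octahedral complex each vertex has one trans partner and four cis neighbours.
Systematic placement gives 3 geometric isomers: F mer, H2O trans; F fac, H2O cis; F mer, H2O cis.
Each arrangement has an internal mirror plane or centre of symmetry, so none is chiral.

3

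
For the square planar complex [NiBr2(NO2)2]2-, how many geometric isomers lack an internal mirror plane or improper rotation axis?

Systematic placement gives 2 geometric isomers: Br cis; Br trans.
Each arrangement has an internal mirror plane or centre of symmetry, so none is chiral.

0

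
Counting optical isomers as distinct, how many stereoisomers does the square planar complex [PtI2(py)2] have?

Systematic placement gives 2 geometric isomers: I cis; I trans.
Each arrangement has an internal mirror plane or centre of symmetry, so none is chiral.

2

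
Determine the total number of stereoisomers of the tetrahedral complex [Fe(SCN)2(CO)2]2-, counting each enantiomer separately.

1

All four vertices of a tetrahedron are equivalent and mutually adjacent, so cis/trans isomerism cannot arise.
Only one geometric arrangement is possible.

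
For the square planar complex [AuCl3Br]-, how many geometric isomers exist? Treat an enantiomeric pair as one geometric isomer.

1

A square has two trans pairs of vertices; adjacent vertices are cis.
Only one geometric arrangement is possible.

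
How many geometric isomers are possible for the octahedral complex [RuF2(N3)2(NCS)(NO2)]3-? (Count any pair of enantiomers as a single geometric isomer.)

6

In an octahedral complex each vertex has one trans partner and four cis neighbours.
The distinct arrangements are (6 in all): F trans, N3 trans; F trans, N3 cis; F cis, N3 cis (3 arrangements, 2 chiral); F cis, N3 trans.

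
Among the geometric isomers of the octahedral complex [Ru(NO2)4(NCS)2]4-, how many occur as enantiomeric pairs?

In an octahedral complex each vertex has one trans partner and four cis neighbours.
The distinct arrangements are (2 in all): NCS trans; NCS cis.
Each arrangement has an internal mirror plane or centre of symmetry, so none is chiral.

0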